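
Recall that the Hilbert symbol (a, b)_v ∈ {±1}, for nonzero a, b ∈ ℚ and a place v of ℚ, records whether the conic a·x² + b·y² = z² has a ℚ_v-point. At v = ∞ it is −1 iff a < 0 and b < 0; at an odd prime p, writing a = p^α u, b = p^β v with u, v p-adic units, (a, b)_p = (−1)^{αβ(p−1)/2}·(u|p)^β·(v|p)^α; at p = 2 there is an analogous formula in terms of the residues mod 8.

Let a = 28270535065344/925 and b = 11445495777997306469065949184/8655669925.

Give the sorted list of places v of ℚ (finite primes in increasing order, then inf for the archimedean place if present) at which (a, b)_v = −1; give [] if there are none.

Mod squares: a ≡ 20387, b ≡ 460317. Check v ∈ {∞, 2, 3, 5, 7, 11, 13, 19, 23, 29, 37}.
v=∞: 20387 > 0 and 460317 > 0  ⇒  (a,b)_∞ = +1.
v=5: a=5^-2·(≡2), b=5^-2·(≡2) mod 5; (2|5)=-1, (2|5)=-1; (−1)^{-2·-2·2}·(-1)^-2·(-1)^-2 = +1.
v=13: a=13^2·(≡1), b=13^7·(≡9) mod 13; (1|13)=+1, (9|13)=+1; (−1)^{2·7·6}·(+1)^7·(+1)^2 = +1.
v=2: v_2(a)=8, v_2(b)=18; units ≡ 3, 5 (mod 8); ε·ε+αω+βω = 1·0+8·1+18·1 ≡ 0  ⇒  (a,b)_2 = +1.
v=11: a=11^4·(≡4), b=11^5·(≡5) mod 11; (4|11)=+1, (5|11)=+1; (−1)^{4·5·5}·(+1)^5·(+1)^4 = +1.
v=19: a=19^1·(≡16), b=19^-2·(≡5) mod 19; (16|19)=+1, (5|19)=+1; (−1)^{1·-2·9}·(+1)^-2·(+1)^1 = +1.
v=29: a=29^1·(≡28), b=29^3·(≡15) mod 29; (28|29)=+1, (15|29)=-1; (−1)^{1·3·14}·(+1)^3·(-1)^1 = -1.
v=23: a=23^0·(≡1), b=23^-2·(≡9) mod 23; (1|23)=+1, (9|23)=+1; (−1)^{0·-2·11}·(+1)^-2·(+1)^0 = +1.
v=3: a=3^4·(≡2), b=3^11·(≡1) mod 3; (2|3)=-1, (1|3)=+1; (−1)^{4·11·1}·(-1)^11·(+1)^4 = -1.
v=37: a=37^-1·(≡26), b=37^-1·(≡10) mod 37; (26|37)=+1, (10|37)=+1; (−1)^{-1·-1·18}·(+1)^-1·(+1)^-1 = +1.
v=7: a=7^0·(≡5), b=7^-2·(≡2) mod 7; (5|7)=-1, (2|7)=+1; (−1)^{0·-2·3}·(-1)^-2·(+1)^0 = +1.
|Ram(20387, 460317)| = 2, even; anisotropic at {3, 29}.

[3, 29]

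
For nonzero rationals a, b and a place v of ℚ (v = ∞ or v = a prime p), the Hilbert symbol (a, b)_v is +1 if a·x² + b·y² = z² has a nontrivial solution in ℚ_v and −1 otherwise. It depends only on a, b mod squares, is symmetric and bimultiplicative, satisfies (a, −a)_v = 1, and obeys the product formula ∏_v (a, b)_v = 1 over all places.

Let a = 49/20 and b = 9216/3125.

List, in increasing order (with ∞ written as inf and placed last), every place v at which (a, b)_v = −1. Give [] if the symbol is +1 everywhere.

[]

Mod squares: a ≡ 5, b ≡ 5. Check v ∈ {∞, 2, 3, 5, 7}.
v=∞: 5 > 0 and 5 > 0  ⇒  (a,b)_∞ = +1.
v=3: a=3^0·(≡2), b=3^2·(≡2) mod 3; (2|3)=-1, (2|3)=-1; (−1)^{0·2·1}·(-1)^2·(-1)^0 = +1.
v=5: a=5^-1·(≡1), b=5^-5·(≡1) mod 5; (1|5)=+1, (1|5)=+1; (−1)^{-1·-5·2}·(+1)^-5·(+1)^-1 = +1.
v=2: v_2(a)=-2, v_2(b)=10; units ≡ 5, 5 (mod 8); ε·ε+αω+βω = 0·0+-2·1+10·1 ≡ 0  ⇒  (a,b)_2 = +1.
v=7: a=7^2·(≡6), b=7^0·(≡6) mod 7; (6|7)=-1, (6|7)=-1; (−1)^{2·0·3}·(-1)^0·(-1)^2 = +1.
Every local symbol is +1, so the conic 5·x² + 5·y² = z² has ℚ_v-points for all v and hence a ℚ-point; (a, b / ℚ) ≅ M_2(ℚ).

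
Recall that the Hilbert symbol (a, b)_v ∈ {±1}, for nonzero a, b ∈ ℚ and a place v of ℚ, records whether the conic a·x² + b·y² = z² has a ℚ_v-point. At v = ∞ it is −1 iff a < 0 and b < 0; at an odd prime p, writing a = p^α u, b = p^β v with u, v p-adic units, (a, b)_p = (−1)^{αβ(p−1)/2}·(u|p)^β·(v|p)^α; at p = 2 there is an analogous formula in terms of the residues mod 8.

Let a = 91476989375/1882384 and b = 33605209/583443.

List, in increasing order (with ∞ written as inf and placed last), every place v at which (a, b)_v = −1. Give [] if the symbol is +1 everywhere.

(a, b) ≡ (527, 3) mod (ℚ^×)²; places V = {2, 3, 5, 7, 11, 17, 31, ∞}.
(a,b)_2: α=-4, β=0; u≡7, v≡3 (mod 8); ε(u)ε(v)=1·1, αω(v)=-4·1, βω(u)=0·0; sum ≡ 1  ⇒  -1.
(a,b)_31: α=3, u≡22; β=2, v≡27 (mod 31); (22|31)=-1, (27|31)=-1; sign (−1)^0·-1^2·-1^3 = -1.
(a,b)_3: α=0, u≡2; β=-5, v≡1 (mod 3); (2|3)=-1, (1|3)=+1; sign (−1)^0·-1^-5·+1^0 = -1.
(a,b)_7: α=-6, u≡1; β=-4, v≡3 (mod 7); (1|7)=+1, (3|7)=-1; sign (−1)^0·+1^-4·-1^-6 = +1.
(a,b)_17: α=3, u≡5; β=2, v≡6 (mod 17); (5|17)=-1, (6|17)=-1; sign (−1)^0·-1^2·-1^3 = -1.
(a,b)_∞: sgn(527)=+, sgn(3)=+, so +1.
(a,b)_5: α=4, u≡2; β=0, v≡3 (mod 5); (2|5)=-1, (3|5)=-1; sign (−1)^0·-1^0·-1^4 = +1.
(a,b)_11: α=0, u≡10; β=2, v≡4 (mod 11); (10|11)=-1, (4|11)=+1; sign (−1)^0·-1^2·+1^0 = +1.
|Ram(527, 3)| = 4, even; anisotropic at {2, 3, 17, 31}.

[2, 3, 17, 31]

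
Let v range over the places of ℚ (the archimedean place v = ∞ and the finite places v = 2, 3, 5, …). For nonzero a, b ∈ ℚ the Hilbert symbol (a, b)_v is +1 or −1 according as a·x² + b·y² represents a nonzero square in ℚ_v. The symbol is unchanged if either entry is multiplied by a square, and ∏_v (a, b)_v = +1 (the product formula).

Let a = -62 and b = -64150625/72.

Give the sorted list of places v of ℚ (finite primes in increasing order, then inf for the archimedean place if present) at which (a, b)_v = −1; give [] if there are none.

[31, inf]

(a, b) ≡ (-62, -205282) mod (ℚ^×)²; places V = {2, 3, 5, 7, 11, 31, 43, ∞}.
(a,b)_7: α=0, u≡1; β=1, v≡2 (mod 7); (1|7)=+1, (2|7)=+1; sign (−1)^0·+1^1·+1^0 = +1.
(a,b)_31: α=1, u≡29; β=1, v≡3 (mod 31); (29|31)=-1, (3|31)=-1; sign (−1)^1·-1^1·-1^1 = -1.
(a,b)_2: α=1, β=-3; u≡1, v≡7 (mod 8); ε(u)ε(v)=0·1, αω(v)=1·0, βω(u)=-3·0; sum ≡ 0  ⇒  +1.
(a,b)_11: α=0, u≡4; β=1, v≡1 (mod 11); (4|11)=+1, (1|11)=+1; sign (−1)^0·+1^1·+1^0 = +1.
(a,b)_5: α=0, u≡3; β=4, v≡2 (mod 5); (3|5)=-1, (2|5)=-1; sign (−1)^0·-1^4·-1^0 = +1.
(a,b)_3: α=0, u≡1; β=-2, v≡2 (mod 3); (1|3)=+1, (2|3)=-1; sign (−1)^0·+1^-2·-1^0 = +1.
(a,b)_∞: sgn(-62)=−, sgn(-205282)=−, so -1.
(a,b)_43: α=0, u≡24; β=1, v≡30 (mod 43); (24|43)=+1, (30|43)=-1; sign (−1)^0·+1^1·-1^0 = +1.
|Ram(-62, -205282)| = 2, even; anisotropic at {31, ∞}.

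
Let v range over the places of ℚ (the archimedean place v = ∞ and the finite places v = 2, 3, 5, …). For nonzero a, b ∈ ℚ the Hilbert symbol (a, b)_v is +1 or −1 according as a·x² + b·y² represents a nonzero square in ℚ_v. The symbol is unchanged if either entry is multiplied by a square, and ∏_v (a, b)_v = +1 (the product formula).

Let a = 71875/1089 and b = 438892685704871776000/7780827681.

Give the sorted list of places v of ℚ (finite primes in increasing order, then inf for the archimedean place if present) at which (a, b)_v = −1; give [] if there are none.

Mod squares: a ≡ 115, b ≡ 923335. Check v ∈ {∞, 2, 3, 5, 7, 11, 17, 23, 31, 37, 41}.
v=41: a=41^0·(≡9), b=41^2·(≡35) mod 41; (9|41)=+1, (35|41)=-1; (−1)^{0·2·20}·(+1)^2·(-1)^0 = +1.
v=23: a=23^1·(≡14), b=23^3·(≡14) mod 23; (14|23)=-1, (14|23)=-1; (−1)^{1·3·11}·(-1)^3·(-1)^1 = -1.
v=17: a=17^0·(≡16), b=17^4·(≡6) mod 17; (16|17)=+1, (6|17)=-1; (−1)^{0·4·8}·(+1)^4·(-1)^0 = +1.
v=11: a=11^-2·(≡5), b=11^-4·(≡2) mod 11; (5|11)=+1, (2|11)=-1; (−1)^{-2·-4·5}·(+1)^-4·(-1)^-2 = +1.
v=∞: 115 > 0 and 923335 > 0  ⇒  (a,b)_∞ = +1.
v=5: a=5^5·(≡2), b=5^3·(≡3) mod 5; (2|5)=-1, (3|5)=-1; (−1)^{5·3·2}·(-1)^3·(-1)^5 = +1.
v=2: v_2(a)=0, v_2(b)=8; units ≡ 3, 7 (mod 8); ε·ε+αω+βω = 1·1+0·0+8·1 ≡ 1  ⇒  (a,b)_2 = -1.
v=31: a=31^0·(≡12), b=31^1·(≡20) mod 31; (12|31)=-1, (20|31)=+1; (−1)^{0·1·15}·(-1)^1·(+1)^0 = -1.
v=3: a=3^-2·(≡1), b=3^-12·(≡1) mod 3; (1|3)=+1, (1|3)=+1; (−1)^{-2·-12·1}·(+1)^-12·(+1)^-2 = +1.
v=7: a=7^0·(≡5), b=7^1·(≡4) mod 7; (5|7)=-1, (4|7)=+1; (−1)^{0·1·3}·(-1)^1·(+1)^0 = -1.
v=37: a=37^0·(≡36), b=37^1·(≡23) mod 37; (36|37)=+1, (23|37)=-1; (−1)^{0·1·18}·(+1)^1·(-1)^0 = +1.
|Ram(115, 923335)| = 4, even; anisotropic at {2, 7, 23, 31}.

[2, 7, 23, 31]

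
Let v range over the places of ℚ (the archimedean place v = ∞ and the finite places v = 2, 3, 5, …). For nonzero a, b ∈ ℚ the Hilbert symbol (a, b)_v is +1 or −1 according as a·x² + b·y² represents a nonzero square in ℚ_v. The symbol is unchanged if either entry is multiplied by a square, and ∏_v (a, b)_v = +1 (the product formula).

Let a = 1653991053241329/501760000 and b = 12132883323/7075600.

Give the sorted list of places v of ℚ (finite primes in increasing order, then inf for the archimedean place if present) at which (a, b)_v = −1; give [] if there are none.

Mod squares: a ≡ 9889, b ≡ 15283. Check v ∈ {∞, 2, 3, 5, 7, 11, 17, 19, 29, 31}.
v=2: v_2(a)=-14, v_2(b)=-4; units ≡ 1, 3 (mod 8); ε·ε+αω+βω = 0·1+-14·1+-4·0 ≡ 0  ⇒  (a,b)_2 = +1.
v=17: a=17^2·(≡7), b=17^1·(≡16) mod 17; (7|17)=-1, (16|17)=+1; (−1)^{2·1·8}·(-1)^1·(+1)^2 = -1.
v=5: a=5^-4·(≡4), b=5^-2·(≡2) mod 5; (4|5)=+1, (2|5)=-1; (−1)^{-4·-2·2}·(+1)^-2·(-1)^-4 = +1.
v=19: a=19^0·(≡1), b=19^-2·(≡6) mod 19; (1|19)=+1, (6|19)=+1; (−1)^{0·-2·9}·(+1)^-2·(+1)^0 = +1.
v=11: a=11^3·(≡6), b=11^2·(≡5) mod 11; (6|11)=-1, (5|11)=+1; (−1)^{3·2·5}·(-1)^2·(+1)^3 = +1.
v=7: a=7^-2·(≡5), b=7^-2·(≡2) mod 7; (5|7)=-1, (2|7)=+1; (−1)^{-2·-2·3}·(-1)^-2·(+1)^-2 = +1.
v=∞: 9889 > 0 and 15283 > 0  ⇒  (a,b)_∞ = +1.
v=29: a=29^1·(≡6), b=29^1·(≡5) mod 29; (6|29)=+1, (5|29)=+1; (−1)^{1·1·14}·(+1)^1·(+1)^1 = +1.
v=3: a=3^14·(≡1), b=3^8·(≡1) mod 3; (1|3)=+1, (1|3)=+1; (−1)^{14·8·1}·(+1)^8·(+1)^14 = +1.
v=31: a=31^1·(≡2), b=31^1·(≡5) mod 31; (2|31)=+1, (5|31)=+1; (−1)^{1·1·15}·(+1)^1·(+1)^1 = -1.
(9889, 15283 / ℚ) ramifies at {17, 31}: a division algebra.

[17, 31]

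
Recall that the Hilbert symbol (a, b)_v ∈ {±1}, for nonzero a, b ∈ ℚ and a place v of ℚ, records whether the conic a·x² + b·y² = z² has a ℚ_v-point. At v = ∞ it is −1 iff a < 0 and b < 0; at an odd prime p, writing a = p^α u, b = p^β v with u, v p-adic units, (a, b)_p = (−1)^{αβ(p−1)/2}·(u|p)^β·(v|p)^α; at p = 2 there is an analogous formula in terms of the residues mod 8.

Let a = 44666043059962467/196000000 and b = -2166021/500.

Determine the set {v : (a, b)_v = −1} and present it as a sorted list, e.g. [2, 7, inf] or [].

(a, b) ≡ (3, -1105) mod (ℚ^×)²; places V = {2, 3, 5, 7, 11, 13, 17, ∞}.
(a,b)_7: α=-2, u≡6; β=0, v≡1 (mod 7); (6|7)=-1, (1|7)=+1; sign (−1)^0·-1^0·+1^-2 = +1.
(a,b)_2: α=-8, β=-2; u≡3, v≡7 (mod 8); ε(u)ε(v)=1·1, αω(v)=-8·0, βω(u)=-2·1; sum ≡ 1  ⇒  -1.
(a,b)_∞: sgn(3)=+, sgn(-1105)=−, so +1.
(a,b)_5: α=-6, u≡3; β=-3, v≡1 (mod 5); (3|5)=-1, (1|5)=+1; sign (−1)^0·-1^-3·+1^-6 = -1.
(a,b)_13: α=6, u≡1; β=1, v≡5 (mod 13); (1|13)=+1, (5|13)=-1; sign (−1)^0·+1^1·-1^6 = +1.
(a,b)_17: α=2, u≡11; β=1, v≡10 (mod 17); (11|17)=-1, (10|17)=-1; sign (−1)^0·-1^1·-1^2 = -1.
(a,b)_3: α=7, u≡1; β=4, v≡2 (mod 3); (1|3)=+1, (2|3)=-1; sign (−1)^0·+1^4·-1^7 = -1.
(a,b)_11: α=4, u≡5; β=2, v≡8 (mod 11); (5|11)=+1, (8|11)=-1; sign (−1)^0·+1^2·-1^4 = +1.
|Ram(3, -1105)| = 4, even; anisotropic at {2, 3, 5, 17}.

[2, 3, 5, 17]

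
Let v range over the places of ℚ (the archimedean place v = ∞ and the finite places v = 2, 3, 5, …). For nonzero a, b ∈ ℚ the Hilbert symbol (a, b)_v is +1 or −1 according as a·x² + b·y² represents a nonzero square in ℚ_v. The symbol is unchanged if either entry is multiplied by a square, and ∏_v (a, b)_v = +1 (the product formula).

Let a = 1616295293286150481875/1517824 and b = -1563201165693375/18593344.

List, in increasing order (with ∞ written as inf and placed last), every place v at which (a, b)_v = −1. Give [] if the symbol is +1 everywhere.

Mod squares: a ≡ 1028859, b ≡ -2015. Check v ∈ {∞, 2, 3, 5, 7, 11, 13, 23, 31, 37}.
v=2: v_2(a)=-8, v_2(b)=-6; units ≡ 3, 1 (mod 8); ε·ε+αω+βω = 1·0+-8·0+-6·1 ≡ 0  ⇒  (a,b)_2 = +1.
v=11: a=11^-2·(≡6), b=11^-2·(≡9) mod 11; (6|11)=-1, (9|11)=+1; (−1)^{-2·-2·5}·(-1)^-2·(+1)^-2 = +1.
v=23: a=23^5·(≡20), b=23^4·(≡18) mod 23; (20|23)=-1, (18|23)=+1; (−1)^{5·4·11}·(-1)^4·(+1)^5 = +1.
v=31: a=31^1·(≡28), b=31^1·(≡16) mod 31; (28|31)=+1, (16|31)=+1; (−1)^{1·1·15}·(+1)^1·(+1)^1 = -1.
v=3: a=3^9·(≡2), b=3^4·(≡1) mod 3; (2|3)=-1, (1|3)=+1; (−1)^{9·4·1}·(-1)^4·(+1)^9 = +1.
v=7: a=7^-2·(≡3), b=7^-4·(≡1) mod 7; (3|7)=-1, (1|7)=+1; (−1)^{-2·-4·3}·(-1)^-4·(+1)^-2 = +1.
v=37: a=37^3·(≡2), b=37^2·(≡32) mod 37; (2|37)=-1, (32|37)=-1; (−1)^{3·2·18}·(-1)^2·(-1)^3 = -1.
v=∞: 1028859 > 0 and -2015 < 0  ⇒  (a,b)_∞ = +1.
v=5: a=5^4·(≡4), b=5^3·(≡2) mod 5; (4|5)=+1, (2|5)=-1; (−1)^{4·3·2}·(+1)^3·(-1)^4 = +1.
v=13: a=13^1·(≡1), b=13^1·(≡1) mod 13; (1|13)=+1, (1|13)=+1; (−1)^{1·1·6}·(+1)^1·(+1)^1 = +1.
Ram(1028859, -2015) = {31, 37}; no ℚ_31-point on the conic.

[31, 37]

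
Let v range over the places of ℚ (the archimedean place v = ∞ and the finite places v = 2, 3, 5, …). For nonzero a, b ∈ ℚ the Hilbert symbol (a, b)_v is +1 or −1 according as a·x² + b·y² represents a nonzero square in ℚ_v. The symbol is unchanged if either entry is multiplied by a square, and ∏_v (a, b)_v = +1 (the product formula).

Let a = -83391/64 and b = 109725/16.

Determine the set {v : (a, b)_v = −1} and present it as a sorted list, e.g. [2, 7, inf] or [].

[7, 11]

Mod squares: a ≡ -231, b ≡ 4389. Check v ∈ {∞, 2, 3, 5, 7, 11, 19}.
v=∞: -231 < 0 and 4389 > 0  ⇒  (a,b)_∞ = +1.
v=3: a=3^1·(≡1), b=3^1·(≡2) mod 3; (1|3)=+1, (2|3)=-1; (−1)^{1·1·1}·(+1)^1·(-1)^1 = +1.
v=5: a=5^0·(≡1), b=5^2·(≡4) mod 5; (1|5)=+1, (4|5)=+1; (−1)^{0·2·2}·(+1)^2·(+1)^0 = +1.
v=2: v_2(a)=-6, v_2(b)=-4; units ≡ 1, 5 (mod 8); ε·ε+αω+βω = 0·0+-6·1+-4·0 ≡ 0  ⇒  (a,b)_2 = +1.
v=19: a=19^2·(≡5), b=19^1·(≡13) mod 19; (5|19)=+1, (13|19)=-1; (−1)^{2·1·9}·(+1)^1·(-1)^2 = +1.
v=7: a=7^1·(≡1), b=7^1·(≡1) mod 7; (1|7)=+1, (1|7)=+1; (−1)^{1·1·3}·(+1)^1·(+1)^1 = -1.
v=11: a=11^1·(≡1), b=11^1·(≡4) mod 11; (1|11)=+1, (4|11)=+1; (−1)^{1·1·5}·(+1)^1·(+1)^1 = -1.
|Ram(-231, 4389)| = 2, even; anisotropic at {7, 11}.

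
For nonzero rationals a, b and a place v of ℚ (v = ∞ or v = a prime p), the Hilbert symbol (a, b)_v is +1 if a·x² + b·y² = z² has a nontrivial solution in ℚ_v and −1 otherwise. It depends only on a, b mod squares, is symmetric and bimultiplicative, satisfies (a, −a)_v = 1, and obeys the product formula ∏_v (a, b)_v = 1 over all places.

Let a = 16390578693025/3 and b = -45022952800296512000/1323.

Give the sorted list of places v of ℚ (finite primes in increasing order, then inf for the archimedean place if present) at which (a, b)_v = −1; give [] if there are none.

(a, b) ≡ (1708347, -18330563310) mod (ℚ^×)²; places V = {2, 3, 5, 7, 17, 19, 29, 37, 41, 43, ∞}.
(a,b)_37: α=2, u≡20; β=3, v≡9 (mod 37); (20|37)=-1, (9|37)=+1; sign (−1)^0·-1^3·+1^2 = -1.
(a,b)_19: α=1, u≡4; β=1, v≡7 (mod 19); (4|19)=+1, (7|19)=+1; sign (−1)^1·+1^1·+1^1 = -1.
(a,b)_5: α=2, u≡2; β=3, v≡3 (mod 5); (2|5)=-1, (3|5)=-1; sign (−1)^0·-1^3·-1^2 = -1.
(a,b)_17: α=1, u≡1; β=1, v≡3 (mod 17); (1|17)=+1, (3|17)=-1; sign (−1)^0·+1^1·-1^1 = -1.
(a,b)_29: α=2, u≡18; β=3, v≡11 (mod 29); (18|29)=-1, (11|29)=-1; sign (−1)^0·-1^3·-1^2 = -1.
(a,b)_2: α=0, β=9; u≡3, v≡1 (mod 8); ε(u)ε(v)=1·0, αω(v)=0·0, βω(u)=9·1; sum ≡ 1  ⇒  -1.
(a,b)_3: α=-1, u≡1; β=-3, v≡1 (mod 3); (1|3)=+1, (1|3)=+1; sign (−1)^1·+1^-3·+1^-1 = -1.
(a,b)_7: α=0, u≡4; β=-2, v≡1 (mod 7); (4|7)=+1, (1|7)=+1; sign (−1)^0·+1^-2·+1^0 = +1.
(a,b)_∞: sgn(1708347)=+, sgn(-18330563310)=−, so +1.
(a,b)_43: α=1, u≡24; β=1, v≡30 (mod 43); (24|43)=+1, (30|43)=-1; sign (−1)^1·+1^1·-1^1 = +1.
(a,b)_41: α=1, u≡3; β=1, v≡5 (mod 41); (3|41)=-1, (5|41)=+1; sign (−1)^0·-1^1·+1^1 = -1.
(1708347, -18330563310 / ℚ) ramifies at {2, 3, 5, 17, 19, 29, 37, 41}: a division algebra.

[2, 3, 5, 17, 19, 29, 37, 41]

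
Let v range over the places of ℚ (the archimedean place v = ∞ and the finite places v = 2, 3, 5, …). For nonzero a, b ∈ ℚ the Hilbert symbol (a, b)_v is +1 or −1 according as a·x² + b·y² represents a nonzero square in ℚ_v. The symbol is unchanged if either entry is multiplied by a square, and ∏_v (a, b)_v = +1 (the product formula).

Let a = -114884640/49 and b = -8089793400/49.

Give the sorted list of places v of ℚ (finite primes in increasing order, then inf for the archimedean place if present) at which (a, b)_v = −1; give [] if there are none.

Mod squares: a ≡ -2210, b ≡ -1326. Check v ∈ {∞, 2, 3, 5, 7, 13, 17, 19}.
v=17: a=17^1·(≡6), b=17^1·(≡6) mod 17; (6|17)=-1, (6|17)=-1; (−1)^{1·1·8}·(-1)^1·(-1)^1 = +1.
v=2: v_2(a)=5, v_2(b)=3; units ≡ 7, 1 (mod 8); ε·ε+αω+βω = 1·0+5·0+3·0 ≡ 0  ⇒  (a,b)_2 = +1.
v=7: a=7^-2·(≡4), b=7^-2·(≡4) mod 7; (4|7)=+1, (4|7)=+1; (−1)^{-2·-2·3}·(+1)^-2·(+1)^-2 = +1.
v=13: a=13^1·(≡12), b=13^3·(≡5) mod 13; (12|13)=+1, (5|13)=-1; (−1)^{1·3·6}·(+1)^3·(-1)^1 = -1.
v=3: a=3^2·(≡1), b=3^1·(≡2) mod 3; (1|3)=+1, (2|3)=-1; (−1)^{2·1·1}·(+1)^1·(-1)^2 = +1.
v=19: a=19^2·(≡13), b=19^2·(≡5) mod 19; (13|19)=-1, (5|19)=+1; (−1)^{2·2·9}·(-1)^2·(+1)^2 = +1.
v=5: a=5^1·(≡3), b=5^2·(≡1) mod 5; (3|5)=-1, (1|5)=+1; (−1)^{1·2·2}·(-1)^2·(+1)^1 = +1.
v=∞: -2210 < 0 and -1326 < 0  ⇒  (a,b)_∞ = -1.
Ram(-2210, -1326) = {13, ∞}; no ℚ_13-point on the conic.

[13, inf]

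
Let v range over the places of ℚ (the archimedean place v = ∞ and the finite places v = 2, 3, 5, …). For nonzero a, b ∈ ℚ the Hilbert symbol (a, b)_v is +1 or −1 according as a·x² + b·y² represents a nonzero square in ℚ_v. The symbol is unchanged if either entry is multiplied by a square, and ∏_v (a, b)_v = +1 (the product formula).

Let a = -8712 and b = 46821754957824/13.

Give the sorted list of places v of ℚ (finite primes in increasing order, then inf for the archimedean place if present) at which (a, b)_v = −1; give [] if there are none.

[7, 13]

Mod squares: a ≡ -2, b ≡ 1547. Check v ∈ {∞, 2, 3, 7, 11, 13, 17}.
v=7: a=7^0·(≡3), b=7^1·(≡4) mod 7; (3|7)=-1, (4|7)=+1; (−1)^{0·1·3}·(-1)^1·(+1)^0 = -1.
v=17: a=17^0·(≡9), b=17^1·(≡10) mod 17; (9|17)=+1, (10|17)=-1; (−1)^{0·1·8}·(+1)^1·(-1)^0 = +1.
v=3: a=3^2·(≡1), b=3^8·(≡2) mod 3; (1|3)=+1, (2|3)=-1; (−1)^{2·8·1}·(+1)^8·(-1)^2 = +1.
v=2: v_2(a)=3, v_2(b)=12; units ≡ 7, 3 (mod 8); ε·ε+αω+βω = 1·1+3·1+12·0 ≡ 0  ⇒  (a,b)_2 = +1.
v=∞: -2 < 0 and 1547 > 0  ⇒  (a,b)_∞ = +1.
v=13: a=13^0·(≡11), b=13^-1·(≡2) mod 13; (11|13)=-1, (2|13)=-1; (−1)^{0·-1·6}·(-1)^-1·(-1)^0 = -1.
v=11: a=11^2·(≡5), b=11^4·(≡2) mod 11; (5|11)=+1, (2|11)=-1; (−1)^{2·4·5}·(+1)^4·(-1)^2 = +1.
Ram(-2, 1547) = {7, 13}; no ℚ_7-point on the conic.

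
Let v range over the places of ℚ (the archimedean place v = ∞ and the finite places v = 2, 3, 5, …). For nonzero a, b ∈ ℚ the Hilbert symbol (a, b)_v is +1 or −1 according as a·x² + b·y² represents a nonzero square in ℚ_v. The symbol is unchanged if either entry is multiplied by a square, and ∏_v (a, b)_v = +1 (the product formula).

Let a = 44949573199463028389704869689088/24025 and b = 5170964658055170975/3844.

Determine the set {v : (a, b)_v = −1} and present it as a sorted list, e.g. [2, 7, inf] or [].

(a, b) ≡ (2608463, 391) mod (ℚ^×)²; places V = {2, 3, 5, 7, 11, 13, 17, 19, 23, 29, 31, 37, ∞}.
(a,b)_17: α=1, u≡12; β=1, v≡12 (mod 17); (12|17)=-1, (12|17)=-1; sign (−1)^0·-1^1·-1^1 = +1.
(a,b)_31: α=-2, u≡15; β=-2, v≡5 (mod 31); (15|31)=-1, (5|31)=+1; sign (−1)^0·-1^-2·+1^-2 = +1.
(a,b)_∞: sgn(2608463)=+, sgn(391)=+, so +1.
(a,b)_5: α=-2, u≡3; β=2, v≡1 (mod 5); (3|5)=-1, (1|5)=+1; sign (−1)^0·-1^2·+1^-2 = +1.
(a,b)_19: α=2, u≡3; β=0, v≡6 (mod 19); (3|19)=-1, (6|19)=+1; sign (−1)^0·-1^0·+1^2 = +1.
(a,b)_2: α=8, β=-2; u≡7, v≡7 (mod 8); ε(u)ε(v)=1·1, αω(v)=8·0, βω(u)=-2·0; sum ≡ 1  ⇒  -1.
(a,b)_23: α=4, u≡10; β=3, v≡15 (mod 23); (10|23)=-1, (15|23)=-1; sign (−1)^0·-1^3·-1^4 = -1.
(a,b)_3: α=14, u≡2; β=6, v≡1 (mod 3); (2|3)=-1, (1|3)=+1; sign (−1)^0·-1^6·+1^14 = +1.
(a,b)_7: α=0, u≡4; β=2, v≡5 (mod 7); (4|7)=+1, (5|7)=-1; sign (−1)^0·+1^2·-1^0 = +1.
(a,b)_11: α=3, u≡8; β=2, v≡2 (mod 11); (8|11)=-1, (2|11)=-1; sign (−1)^0·-1^2·-1^3 = -1.
(a,b)_29: α=3, u≡2; β=0, v≡27 (mod 29); (2|29)=-1, (27|29)=-1; sign (−1)^0·-1^0·-1^3 = -1.
(a,b)_13: α=1, u≡4; β=2, v≡9 (mod 13); (4|13)=+1, (9|13)=+1; sign (−1)^0·+1^2·+1^1 = +1.
(a,b)_37: α=3, u≡14; β=2, v≡33 (mod 37); (14|37)=-1, (33|37)=+1; sign (−1)^0·-1^2·+1^3 = +1.
(2608463, 391 / ℚ) ramifies at {2, 11, 23, 29}: a division algebra.

[2, 11, 23, 29]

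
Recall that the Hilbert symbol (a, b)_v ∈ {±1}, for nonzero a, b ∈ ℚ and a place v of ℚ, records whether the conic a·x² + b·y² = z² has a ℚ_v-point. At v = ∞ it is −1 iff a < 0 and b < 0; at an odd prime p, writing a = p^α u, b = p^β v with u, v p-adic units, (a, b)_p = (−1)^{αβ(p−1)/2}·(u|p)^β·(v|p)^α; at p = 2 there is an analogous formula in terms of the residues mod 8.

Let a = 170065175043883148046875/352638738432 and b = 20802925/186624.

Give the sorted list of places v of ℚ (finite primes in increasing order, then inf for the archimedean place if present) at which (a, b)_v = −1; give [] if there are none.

[2, 37]

Mod squares: a ≡ 1702, b ≡ 13. Check v ∈ {∞, 2, 3, 5, 11, 13, 23, 37}.
v=13: a=13^4·(≡4), b=13^1·(≡9) mod 13; (4|13)=+1, (9|13)=+1; (−1)^{4·1·6}·(+1)^1·(+1)^4 = +1.
v=23: a=23^7·(≡7), b=23^2·(≡9) mod 23; (7|23)=-1, (9|23)=+1; (−1)^{7·2·11}·(-1)^2·(+1)^7 = +1.
v=3: a=3^-16·(≡1), b=3^-6·(≡1) mod 3; (1|3)=+1, (1|3)=+1; (−1)^{-16·-6·1}·(+1)^-6·(+1)^-16 = +1.
v=∞: 1702 > 0 and 13 > 0  ⇒  (a,b)_∞ = +1.
v=2: v_2(a)=-13, v_2(b)=-8; units ≡ 3, 5 (mod 8); ε·ε+αω+βω = 1·0+-13·1+-8·1 ≡ 1  ⇒  (a,b)_2 = -1.
v=37: a=37^1·(≡1), b=37^0·(≡35) mod 37; (1|37)=+1, (35|37)=-1; (−1)^{1·0·18}·(+1)^0·(-1)^1 = -1.
v=11: a=11^2·(≡7), b=11^2·(≡8) mod 11; (7|11)=-1, (8|11)=-1; (−1)^{2·2·5}·(-1)^2·(-1)^2 = +1.
v=5: a=5^8·(≡2), b=5^2·(≡3) mod 5; (2|5)=-1, (3|5)=-1; (−1)^{8·2·2}·(-1)^2·(-1)^8 = +1.
Ram(1702, 13) = {2, 37}; no ℚ_2-point on the conic.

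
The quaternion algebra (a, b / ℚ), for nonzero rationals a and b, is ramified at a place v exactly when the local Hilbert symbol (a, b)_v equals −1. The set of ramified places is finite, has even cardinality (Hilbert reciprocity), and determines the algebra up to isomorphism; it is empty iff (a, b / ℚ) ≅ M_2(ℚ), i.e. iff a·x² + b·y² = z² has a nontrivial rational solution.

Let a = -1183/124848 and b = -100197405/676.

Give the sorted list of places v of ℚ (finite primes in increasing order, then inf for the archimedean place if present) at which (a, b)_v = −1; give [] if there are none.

[2, inf]

Mod squares: a ≡ -21, b ≡ -2805. Check v ∈ {∞, 2, 3, 5, 7, 11, 13, 17}.
v=3: a=3^-3·(≡2), b=3^7·(≡1) mod 3; (2|3)=-1, (1|3)=+1; (−1)^{-3·7·1}·(-1)^7·(+1)^-3 = +1.
v=13: a=13^2·(≡5), b=13^-2·(≡1) mod 13; (5|13)=-1, (1|13)=+1; (−1)^{2·-2·6}·(-1)^-2·(+1)^2 = +1.
v=7: a=7^1·(≡2), b=7^2·(≡4) mod 7; (2|7)=+1, (4|7)=+1; (−1)^{1·2·3}·(+1)^2·(+1)^1 = +1.
v=∞: -21 < 0 and -2805 < 0  ⇒  (a,b)_∞ = -1.
v=5: a=5^0·(≡4), b=5^1·(≡4) mod 5; (4|5)=+1, (4|5)=+1; (−1)^{0·1·2}·(+1)^1·(+1)^0 = +1.
v=17: a=17^-2·(≡1), b=17^1·(≡12) mod 17; (1|17)=+1, (12|17)=-1; (−1)^{-2·1·8}·(+1)^1·(-1)^-2 = +1.
v=2: v_2(a)=-4, v_2(b)=-2; units ≡ 3, 3 (mod 8); ε·ε+αω+βω = 1·1+-4·1+-2·1 ≡ 1  ⇒  (a,b)_2 = -1.
v=11: a=11^0·(≡3), b=11^1·(≡5) mod 11; (3|11)=+1, (5|11)=+1; (−1)^{0·1·5}·(+1)^1·(+1)^0 = +1.
(-21, -2805 / ℚ) ramifies at {2, ∞}: a division algebra.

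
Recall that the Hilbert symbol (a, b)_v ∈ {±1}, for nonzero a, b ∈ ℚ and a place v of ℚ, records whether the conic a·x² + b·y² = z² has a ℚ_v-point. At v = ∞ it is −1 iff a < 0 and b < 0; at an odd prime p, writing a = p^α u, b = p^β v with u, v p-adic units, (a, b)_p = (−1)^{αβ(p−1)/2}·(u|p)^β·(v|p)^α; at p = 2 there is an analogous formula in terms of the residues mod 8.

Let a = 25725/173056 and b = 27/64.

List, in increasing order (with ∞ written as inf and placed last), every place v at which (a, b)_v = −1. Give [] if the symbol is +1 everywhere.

Mod squares: a ≡ 21, b ≡ 3. Check v ∈ {∞, 2, 3, 5, 7, 13}.
v=∞: 21 > 0 and 3 > 0  ⇒  (a,b)_∞ = +1.
v=7: a=7^3·(≡6), b=7^0·(≡6) mod 7; (6|7)=-1, (6|7)=-1; (−1)^{3·0·3}·(-1)^0·(-1)^3 = -1.
v=5: a=5^2·(≡4), b=5^0·(≡3) mod 5; (4|5)=+1, (3|5)=-1; (−1)^{2·0·2}·(+1)^0·(-1)^2 = +1.
v=3: a=3^1·(≡1), b=3^3·(≡1) mod 3; (1|3)=+1, (1|3)=+1; (−1)^{1·3·1}·(+1)^3·(+1)^1 = -1.
v=2: v_2(a)=-10, v_2(b)=-6; units ≡ 5, 3 (mod 8); ε·ε+αω+βω = 0·1+-10·1+-6·1 ≡ 0  ⇒  (a,b)_2 = +1.
v=13: a=13^-2·(≡5), b=13^0·(≡12) mod 13; (5|13)=-1, (12|13)=+1; (−1)^{-2·0·6}·(-1)^0·(+1)^-2 = +1.
Ram(21, 3) = {3, 7}; no ℚ_3-point on the conic.

[3, 7]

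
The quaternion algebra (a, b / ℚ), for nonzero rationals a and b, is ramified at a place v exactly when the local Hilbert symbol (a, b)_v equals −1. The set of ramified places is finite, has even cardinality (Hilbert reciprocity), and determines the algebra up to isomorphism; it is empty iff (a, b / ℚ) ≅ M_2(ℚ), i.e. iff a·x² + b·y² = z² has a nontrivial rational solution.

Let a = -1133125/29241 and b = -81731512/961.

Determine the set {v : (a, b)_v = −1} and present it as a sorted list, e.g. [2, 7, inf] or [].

Mod squares: a ≡ -37, b ≡ -70702. Check v ∈ {∞, 2, 3, 5, 7, 17, 19, 23, 29, 31, 37, 53}.
v=2: v_2(a)=0, v_2(b)=3; units ≡ 3, 1 (mod 8); ε·ε+αω+βω = 1·0+0·0+3·1 ≡ 1  ⇒  (a,b)_2 = -1.
v=31: a=31^0·(≡10), b=31^-2·(≡19) mod 31; (10|31)=+1, (19|31)=+1; (−1)^{0·-2·15}·(+1)^-2·(+1)^0 = +1.
v=23: a=23^0·(≡2), b=23^1·(≡18) mod 23; (2|23)=+1, (18|23)=+1; (−1)^{0·1·11}·(+1)^1·(+1)^0 = +1.
v=5: a=5^4·(≡2), b=5^0·(≡3) mod 5; (2|5)=-1, (3|5)=-1; (−1)^{4·0·2}·(-1)^0·(-1)^4 = +1.
v=7: a=7^2·(≡5), b=7^0·(≡6) mod 7; (5|7)=-1, (6|7)=-1; (−1)^{2·0·3}·(-1)^0·(-1)^2 = +1.
v=3: a=3^-4·(≡2), b=3^0·(≡2) mod 3; (2|3)=-1, (2|3)=-1; (−1)^{-4·0·1}·(-1)^0·(-1)^-4 = +1.
v=37: a=37^1·(≡1), b=37^0·(≡29) mod 37; (1|37)=+1, (29|37)=-1; (−1)^{1·0·18}·(+1)^0·(-1)^1 = -1.
v=19: a=19^-2·(≡7), b=19^0·(≡6) mod 19; (7|19)=+1, (6|19)=+1; (−1)^{-2·0·9}·(+1)^0·(+1)^-2 = +1.
v=∞: -37 < 0 and -70702 < 0  ⇒  (a,b)_∞ = -1.
v=17: a=17^0·(≡10), b=17^2·(≡8) mod 17; (10|17)=-1, (8|17)=+1; (−1)^{0·2·8}·(-1)^2·(+1)^0 = +1.
v=29: a=29^0·(≡12), b=29^1·(≡2) mod 29; (12|29)=-1, (2|29)=-1; (−1)^{0·1·14}·(-1)^1·(-1)^0 = -1.
v=53: a=53^0·(≡52), b=53^1·(≡28) mod 53; (52|53)=+1, (28|53)=+1; (−1)^{0·1·26}·(+1)^1·(+1)^0 = +1.
(-37, -70702 / ℚ) ramifies at {2, 29, 37, ∞}: a division algebra.

[2, 29, 37, inf]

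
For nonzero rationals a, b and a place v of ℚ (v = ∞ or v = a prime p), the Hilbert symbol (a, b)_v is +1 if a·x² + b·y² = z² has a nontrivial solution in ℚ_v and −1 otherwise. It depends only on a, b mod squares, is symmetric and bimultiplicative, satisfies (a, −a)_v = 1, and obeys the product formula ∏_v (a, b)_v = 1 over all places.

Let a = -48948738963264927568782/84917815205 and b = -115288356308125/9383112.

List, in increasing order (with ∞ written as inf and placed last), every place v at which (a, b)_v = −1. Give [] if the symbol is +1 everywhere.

[13, inf]

Mod squares: a ≡ -1190, b ≡ -26. Check v ∈ {∞, 2, 3, 5, 7, 11, 13, 17, 19}.
v=2: v_2(a)=1, v_2(b)=-3; units ≡ 5, 3 (mod 8); ε·ε+αω+βω = 0·1+1·1+-3·1 ≡ 0  ⇒  (a,b)_2 = +1.
v=17: a=17^3·(≡2), b=17^2·(≡2) mod 17; (2|17)=+1, (2|17)=+1; (−1)^{3·2·8}·(+1)^2·(+1)^3 = +1.
v=13: a=13^4·(≡8), b=13^3·(≡2) mod 13; (8|13)=-1, (2|13)=-1; (−1)^{4·3·6}·(-1)^3·(-1)^4 = -1.
v=3: a=3^6·(≡1), b=3^-2·(≡1) mod 3; (1|3)=+1, (1|3)=+1; (−1)^{6·-2·1}·(+1)^-2·(+1)^6 = +1.
v=19: a=19^-8·(≡6), b=19^-4·(≡2) mod 19; (6|19)=+1, (2|19)=-1; (−1)^{-8·-4·9}·(+1)^-4·(-1)^-8 = +1.
v=∞: -1190 < 0 and -26 < 0  ⇒  (a,b)_∞ = -1.
v=5: a=5^-1·(≡3), b=5^4·(≡1) mod 5; (3|5)=-1, (1|5)=+1; (−1)^{-1·4·2}·(-1)^4·(+1)^-1 = +1.
v=7: a=7^11·(≡3), b=7^4·(≡2) mod 7; (3|7)=-1, (2|7)=+1; (−1)^{11·4·3}·(-1)^4·(+1)^11 = +1.
v=11: a=11^2·(≡5), b=11^2·(≡6) mod 11; (5|11)=+1, (6|11)=-1; (−1)^{2·2·5}·(+1)^2·(-1)^2 = +1.
(-1190, -26 / ℚ) ramifies at {13, ∞}: a division algebra.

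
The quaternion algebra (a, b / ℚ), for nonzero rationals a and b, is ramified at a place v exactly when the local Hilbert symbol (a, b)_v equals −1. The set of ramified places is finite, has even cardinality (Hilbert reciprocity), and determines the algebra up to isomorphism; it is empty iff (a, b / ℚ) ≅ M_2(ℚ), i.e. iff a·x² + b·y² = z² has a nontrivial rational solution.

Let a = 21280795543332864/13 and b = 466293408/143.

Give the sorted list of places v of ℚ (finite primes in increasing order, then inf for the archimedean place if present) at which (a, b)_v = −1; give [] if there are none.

Mod squares: a ≡ 2002, b ≡ 6006. Check v ∈ {∞, 2, 3, 7, 11, 13, 17}.
v=7: a=7^9·(≡5), b=7^5·(≡1) mod 7; (5|7)=-1, (1|7)=+1; (−1)^{9·5·3}·(-1)^5·(+1)^9 = +1.
v=13: a=13^-1·(≡6), b=13^-1·(≡2) mod 13; (6|13)=-1, (2|13)=-1; (−1)^{-1·-1·6}·(-1)^-1·(-1)^-1 = +1.
v=11: a=11^1·(≡8), b=11^-1·(≡10) mod 11; (8|11)=-1, (10|11)=-1; (−1)^{1·-1·5}·(-1)^-1·(-1)^1 = -1.
v=3: a=3^4·(≡1), b=3^1·(≡1) mod 3; (1|3)=+1, (1|3)=+1; (−1)^{4·1·1}·(+1)^1·(+1)^4 = +1.
v=17: a=17^2·(≡13), b=17^2·(≡10) mod 17; (13|17)=+1, (10|17)=-1; (−1)^{2·2·8}·(+1)^2·(-1)^2 = +1.
v=2: v_2(a)=11, v_2(b)=5; units ≡ 1, 3 (mod 8); ε·ε+αω+βω = 0·1+11·1+5·0 ≡ 1  ⇒  (a,b)_2 = -1.
v=∞: 2002 > 0 and 6006 > 0  ⇒  (a,b)_∞ = +1.
|Ram(2002, 6006)| = 2, even; anisotropic at {2, 11}.

[2, 11]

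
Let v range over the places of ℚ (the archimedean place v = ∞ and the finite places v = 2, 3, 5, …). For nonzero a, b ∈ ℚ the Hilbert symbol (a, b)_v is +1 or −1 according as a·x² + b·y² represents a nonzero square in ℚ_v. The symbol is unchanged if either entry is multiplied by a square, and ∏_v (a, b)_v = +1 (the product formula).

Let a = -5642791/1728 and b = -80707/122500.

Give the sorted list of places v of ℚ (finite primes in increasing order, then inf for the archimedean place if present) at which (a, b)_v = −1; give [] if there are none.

[3, inf]

(a, b) ≡ (-957, -667) mod (ℚ^×)²; places V = {2, 3, 5, 7, 11, 19, 23, 29, ∞}.
(a,b)_2: α=-6, β=-2; u≡3, v≡5 (mod 8); ε(u)ε(v)=1·0, αω(v)=-6·1, βω(u)=-2·1; sum ≡ 0  ⇒  +1.
(a,b)_∞: sgn(-957)=−, sgn(-667)=−, so -1.
(a,b)_5: α=0, u≡3; β=-4, v≡3 (mod 5); (3|5)=-1, (3|5)=-1; sign (−1)^0·-1^-4·-1^0 = +1.
(a,b)_11: α=1, u≡4; β=2, v≡1 (mod 11); (4|11)=+1, (1|11)=+1; sign (−1)^0·+1^2·+1^1 = +1.
(a,b)_7: α=2, u≡2; β=-2, v≡3 (mod 7); (2|7)=+1, (3|7)=-1; sign (−1)^0·+1^-2·-1^2 = +1.
(a,b)_19: α=2, u≡13; β=0, v≡17 (mod 19); (13|19)=-1, (17|19)=+1; sign (−1)^0·-1^0·+1^2 = +1.
(a,b)_29: α=1, u≡16; β=1, v≡22 (mod 29); (16|29)=+1, (22|29)=+1; sign (−1)^0·+1^1·+1^1 = +1.
(a,b)_3: α=-3, u≡2; β=0, v≡2 (mod 3); (2|3)=-1, (2|3)=-1; sign (−1)^0·-1^0·-1^-3 = -1.
(a,b)_23: α=0, u≡2; β=1, v≡5 (mod 23); (2|23)=+1, (5|23)=-1; sign (−1)^0·+1^1·-1^0 = +1.
Ram(-957, -667) = {3, ∞}; no ℚ_3-point on the conic.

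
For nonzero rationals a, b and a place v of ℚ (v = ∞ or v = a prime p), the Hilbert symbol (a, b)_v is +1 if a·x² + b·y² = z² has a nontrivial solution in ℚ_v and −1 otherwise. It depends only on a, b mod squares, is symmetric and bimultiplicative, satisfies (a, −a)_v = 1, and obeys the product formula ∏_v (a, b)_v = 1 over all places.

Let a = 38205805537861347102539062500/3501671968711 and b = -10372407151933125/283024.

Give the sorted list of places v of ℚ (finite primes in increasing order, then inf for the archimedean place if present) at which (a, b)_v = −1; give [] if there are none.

Mod squares: a ≡ 33263, b ≡ -13. Check v ∈ {∞, 2, 3, 5, 7, 13, 19, 29, 31, 37}.
v=3: a=3^8·(≡2), b=3^8·(≡2) mod 3; (2|3)=-1, (2|3)=-1; (−1)^{8·8·1}·(-1)^8·(-1)^8 = +1.
v=29: a=29^3·(≡7), b=29^2·(≡25) mod 29; (7|29)=+1, (25|29)=+1; (−1)^{3·2·14}·(+1)^2·(+1)^3 = +1.
v=31: a=31^-1·(≡7), b=31^0·(≡10) mod 31; (7|31)=+1, (10|31)=+1; (−1)^{-1·0·15}·(+1)^0·(+1)^-1 = +1.
v=13: a=13^6·(≡9), b=13^3·(≡1) mod 13; (9|13)=+1, (1|13)=+1; (−1)^{6·3·6}·(+1)^3·(+1)^6 = +1.
v=∞: 33263 > 0 and -13 < 0  ⇒  (a,b)_∞ = +1.
v=2: v_2(a)=2, v_2(b)=-4; units ≡ 7, 3 (mod 8); ε·ε+αω+βω = 1·1+2·1+-4·0 ≡ 1  ⇒  (a,b)_2 = -1.
v=19: a=19^-6·(≡14), b=19^-2·(≡11) mod 19; (14|19)=-1, (11|19)=+1; (−1)^{-6·-2·9}·(-1)^-2·(+1)^-6 = +1.
v=7: a=7^-4·(≡5), b=7^-2·(≡2) mod 7; (5|7)=-1, (2|7)=+1; (−1)^{-4·-2·3}·(-1)^-2·(+1)^-4 = +1.
v=5: a=5^12·(≡2), b=5^4·(≡3) mod 5; (2|5)=-1, (3|5)=-1; (−1)^{12·4·2}·(-1)^4·(-1)^12 = +1.
v=37: a=37^3·(≡9), b=37^2·(≡8) mod 37; (9|37)=+1, (8|37)=-1; (−1)^{3·2·18}·(+1)^2·(-1)^3 = -1.
(33263, -13 / ℚ) ramifies at {2, 37}: a division algebra.

[2, 37]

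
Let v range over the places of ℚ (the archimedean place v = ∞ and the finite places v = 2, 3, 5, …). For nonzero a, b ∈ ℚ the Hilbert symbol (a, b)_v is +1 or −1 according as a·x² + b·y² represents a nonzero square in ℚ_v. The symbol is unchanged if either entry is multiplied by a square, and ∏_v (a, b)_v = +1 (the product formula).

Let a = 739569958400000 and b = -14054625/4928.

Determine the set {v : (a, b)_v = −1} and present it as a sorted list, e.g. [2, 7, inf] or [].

[2, 5, 7, 11]

(a, b) ≡ (35, -5005) mod (ℚ^×)²; places V = {2, 3, 5, 7, 11, 13, 17, 31, ∞}.
(a,b)_7: α=1, u≡6; β=-1, v≡6 (mod 7); (6|7)=-1, (6|7)=-1; sign (−1)^1·-1^-1·-1^1 = -1.
(a,b)_∞: sgn(35)=+, sgn(-5005)=−, so +1.
(a,b)_11: α=0, u≡2; β=-1, v≡8 (mod 11); (2|11)=-1, (8|11)=-1; sign (−1)^0·-1^-1·-1^0 = -1.
(a,b)_17: α=2, u≡4; β=0, v≡14 (mod 17); (4|17)=+1, (14|17)=-1; sign (−1)^0·+1^0·-1^2 = +1.
(a,b)_3: α=0, u≡2; β=2, v≡2 (mod 3); (2|3)=-1, (2|3)=-1; sign (−1)^0·-1^2·-1^0 = +1.
(a,b)_13: α=4, u≡1; β=1, v≡7 (mod 13); (1|13)=+1, (7|13)=-1; sign (−1)^0·+1^1·-1^4 = +1.
(a,b)_5: α=5, u≡3; β=3, v≡1 (mod 5); (3|5)=-1, (1|5)=+1; sign (−1)^0·-1^3·+1^5 = -1.
(a,b)_2: α=12, β=-6; u≡3, v≡3 (mod 8); ε(u)ε(v)=1·1, αω(v)=12·1, βω(u)=-6·1; sum ≡ 1  ⇒  -1.
(a,b)_31: α=0, u≡2; β=2, v≡24 (mod 31); (2|31)=+1, (24|31)=-1; sign (−1)^0·+1^2·-1^0 = +1.
Ram(35, -5005) = {2, 5, 7, 11}; no ℚ_2-point on the conic.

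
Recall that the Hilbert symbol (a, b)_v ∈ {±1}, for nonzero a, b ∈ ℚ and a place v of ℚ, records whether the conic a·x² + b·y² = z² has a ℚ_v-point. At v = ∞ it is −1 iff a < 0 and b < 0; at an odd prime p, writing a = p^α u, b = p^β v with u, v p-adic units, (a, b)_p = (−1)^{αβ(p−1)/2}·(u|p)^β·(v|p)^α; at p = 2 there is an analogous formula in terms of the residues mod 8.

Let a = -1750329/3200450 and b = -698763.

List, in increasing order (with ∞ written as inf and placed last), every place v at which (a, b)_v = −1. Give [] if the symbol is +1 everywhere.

[2, 13, 23, inf]

(a, b) ≡ (-2, -698763) mod (ℚ^×)²; places V = {2, 3, 5, 7, 11, 13, 19, 23, 41, ∞}.
(a,b)_13: α=0, u≡5; β=1, v≡4 (mod 13); (5|13)=-1, (4|13)=+1; sign (−1)^0·-1^1·+1^0 = -1.
(a,b)_7: α=4, u≡6; β=0, v≡5 (mod 7); (6|7)=-1, (5|7)=-1; sign (−1)^0·-1^0·-1^4 = +1.
(a,b)_23: α=-2, u≡17; β=1, v≡2 (mod 23); (17|23)=-1, (2|23)=+1; sign (−1)^0·-1^1·+1^-2 = -1.
(a,b)_19: α=0, u≡6; β=1, v≡7 (mod 19); (6|19)=+1, (7|19)=+1; sign (−1)^0·+1^1·+1^0 = +1.
(a,b)_11: α=-2, u≡4; β=0, v≡1 (mod 11); (4|11)=+1, (1|11)=+1; sign (−1)^0·+1^0·+1^-2 = +1.
(a,b)_5: α=-2, u≡2; β=0, v≡2 (mod 5); (2|5)=-1, (2|5)=-1; sign (−1)^0·-1^0·-1^-2 = +1.
(a,b)_∞: sgn(-2)=−, sgn(-698763)=−, so -1.
(a,b)_2: α=-1, β=0; u≡7, v≡5 (mod 8); ε(u)ε(v)=1·0, αω(v)=-1·1, βω(u)=0·0; sum ≡ 1  ⇒  -1.
(a,b)_41: α=0, u≡8; β=1, v≡13 (mod 41); (8|41)=+1, (13|41)=-1; sign (−1)^0·+1^1·-1^0 = +1.
(a,b)_3: α=6, u≡1; β=1, v≡2 (mod 3); (1|3)=+1, (2|3)=-1; sign (−1)^0·+1^1·-1^6 = +1.
Ram(-2, -698763) = {2, 13, 23, ∞}; no ℚ_2-point on the conic.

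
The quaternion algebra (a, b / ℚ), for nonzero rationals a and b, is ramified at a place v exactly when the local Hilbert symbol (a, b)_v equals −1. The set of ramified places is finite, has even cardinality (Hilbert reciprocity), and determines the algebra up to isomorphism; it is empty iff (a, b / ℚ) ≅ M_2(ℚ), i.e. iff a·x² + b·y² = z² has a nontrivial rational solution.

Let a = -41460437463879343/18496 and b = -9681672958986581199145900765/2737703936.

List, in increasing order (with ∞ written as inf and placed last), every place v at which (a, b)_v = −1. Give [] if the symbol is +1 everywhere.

[5, 7, 31, inf]

Mod squares: a ≡ -7, b ≡ -39215. Check v ∈ {∞, 2, 5, 7, 11, 13, 17, 19, 23, 29, 31}.
v=23: a=23^4·(≡3), b=23^7·(≡21) mod 23; (3|23)=+1, (21|23)=-1; (−1)^{4·7·11}·(+1)^7·(-1)^4 = +1.
v=17: a=17^-2·(≡12), b=17^-2·(≡4) mod 17; (12|17)=-1, (4|17)=+1; (−1)^{-2·-2·8}·(-1)^-2·(+1)^-2 = +1.
v=2: v_2(a)=-6, v_2(b)=-10; units ≡ 1, 1 (mod 8); ε·ε+αω+βω = 0·0+-6·0+-10·0 ≡ 0  ⇒  (a,b)_2 = +1.
v=29: a=29^0·(≡23), b=29^-2·(≡25) mod 29; (23|29)=+1, (25|29)=+1; (−1)^{0·-2·14}·(+1)^-2·(+1)^0 = +1.
v=19: a=19^4·(≡2), b=19^6·(≡7) mod 19; (2|19)=-1, (7|19)=+1; (−1)^{4·6·9}·(-1)^6·(+1)^4 = +1.
v=13: a=13^2·(≡2), b=13^2·(≡2) mod 13; (2|13)=-1, (2|13)=-1; (−1)^{2·2·6}·(-1)^2·(-1)^2 = +1.
v=5: a=5^0·(≡2), b=5^1·(≡2) mod 5; (2|5)=-1, (2|5)=-1; (−1)^{0·1·2}·(-1)^1·(-1)^0 = -1.
v=11: a=11^0·(≡5), b=11^-1·(≡8) mod 11; (5|11)=+1, (8|11)=-1; (−1)^{0·-1·5}·(+1)^-1·(-1)^0 = +1.
v=31: a=31^2·(≡3), b=31^3·(≡23) mod 31; (3|31)=-1, (23|31)=-1; (−1)^{2·3·15}·(-1)^3·(-1)^2 = -1.
v=∞: -7 < 0 and -39215 < 0  ⇒  (a,b)_∞ = -1.
v=7: a=7^1·(≡3), b=7^4·(≡5) mod 7; (3|7)=-1, (5|7)=-1; (−1)^{1·4·3}·(-1)^4·(-1)^1 = -1.
Ram(-7, -39215) = {5, 7, 31, ∞}; no ℚ_5-point on the conic.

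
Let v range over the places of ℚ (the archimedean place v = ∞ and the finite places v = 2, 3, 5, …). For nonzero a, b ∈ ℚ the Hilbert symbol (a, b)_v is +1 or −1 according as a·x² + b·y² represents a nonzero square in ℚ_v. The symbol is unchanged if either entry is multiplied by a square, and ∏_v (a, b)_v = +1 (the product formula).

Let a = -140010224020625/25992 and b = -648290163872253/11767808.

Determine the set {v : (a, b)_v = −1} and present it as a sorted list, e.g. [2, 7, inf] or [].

[3, inf]

(a, b) ≡ (-34, -1581) mod (ℚ^×)²; places V = {2, 3, 5, 7, 13, 17, 19, 23, 31, ∞}.
(a,b)_3: α=-2, u≡2; β=1, v≡1 (mod 3); (2|3)=-1, (1|3)=+1; sign (−1)^0·-1^1·+1^-2 = -1.
(a,b)_31: α=2, u≡19; β=3, v≡17 (mod 31); (19|31)=+1, (17|31)=-1; sign (−1)^0·+1^3·-1^2 = +1.
(a,b)_7: α=2, u≡4; β=2, v≡1 (mod 7); (4|7)=+1, (1|7)=+1; sign (−1)^0·+1^2·+1^2 = +1.
(a,b)_5: α=4, u≡1; β=0, v≡4 (mod 5); (1|5)=+1, (4|5)=+1; sign (−1)^0·+1^0·+1^4 = +1.
(a,b)_19: α=-2, u≡6; β=0, v≡13 (mod 19); (6|19)=+1, (13|19)=-1; sign (−1)^0·+1^0·-1^-2 = +1.
(a,b)_23: α=4, u≡4; β=6, v≡2 (mod 23); (4|23)=+1, (2|23)=+1; sign (−1)^0·+1^6·+1^4 = +1.
(a,b)_17: α=1, u≡16; β=-1, v≡13 (mod 17); (16|17)=+1, (13|17)=+1; sign (−1)^0·+1^-1·+1^1 = +1.
(a,b)_13: α=0, u≡11; β=-2, v≡5 (mod 13); (11|13)=-1, (5|13)=-1; sign (−1)^0·-1^-2·-1^0 = +1.
(a,b)_2: α=-3, β=-12; u≡7, v≡3 (mod 8); ε(u)ε(v)=1·1, αω(v)=-3·1, βω(u)=-12·0; sum ≡ 0  ⇒  +1.
(a,b)_∞: sgn(-34)=−, sgn(-1581)=−, so -1.
(-34, -1581 / ℚ) ramifies at {3, ∞}: a division algebra.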